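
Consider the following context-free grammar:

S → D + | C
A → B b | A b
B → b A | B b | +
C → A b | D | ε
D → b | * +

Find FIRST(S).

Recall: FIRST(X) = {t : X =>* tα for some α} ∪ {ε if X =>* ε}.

We compute FIRST(S) using the standard algorithm.
FIRST(A) = {+, b}
FIRST(B) = {+, b}
FIRST(C) = {*, +, b, ε}
FIRST(D) = {*, b}
FIRST(S) = {*, +, b, ε}
Therefore, FIRST(S) = {*, +, b, ε}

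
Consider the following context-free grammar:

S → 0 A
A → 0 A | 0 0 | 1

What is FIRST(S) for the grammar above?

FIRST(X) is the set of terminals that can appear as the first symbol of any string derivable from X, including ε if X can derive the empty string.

We compute FIRST(S) using the standard algorithm.
FIRST(A) = {0, 1}
FIRST(S) = {0}
Therefore, FIRST(S) = {0}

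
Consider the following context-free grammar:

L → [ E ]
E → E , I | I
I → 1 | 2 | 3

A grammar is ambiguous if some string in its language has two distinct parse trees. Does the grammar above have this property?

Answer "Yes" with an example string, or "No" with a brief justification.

No - the grammar is unambiguous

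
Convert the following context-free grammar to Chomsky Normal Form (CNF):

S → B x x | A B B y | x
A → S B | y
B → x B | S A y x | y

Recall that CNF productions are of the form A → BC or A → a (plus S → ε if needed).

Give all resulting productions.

TX → x; TY → y; S → x; A → y; B → y; S → B X0; X0 → TX TX; S → A X1; X1 → B X2; X2 → B TY; A → S B; B → TX B; B → S X3; X3 → A X4; X4 → TY TX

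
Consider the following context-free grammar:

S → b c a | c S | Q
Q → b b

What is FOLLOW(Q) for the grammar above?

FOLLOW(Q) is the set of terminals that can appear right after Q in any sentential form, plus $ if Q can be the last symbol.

We compute FOLLOW(Q) using the standard algorithm.
FOLLOW(S) starts with {$}.
FIRST(Q) = {b}
FIRST(S) = {b, c}
FOLLOW(Q) = {$}
FOLLOW(S) = {$}
Therefore, FOLLOW(Q) = {$}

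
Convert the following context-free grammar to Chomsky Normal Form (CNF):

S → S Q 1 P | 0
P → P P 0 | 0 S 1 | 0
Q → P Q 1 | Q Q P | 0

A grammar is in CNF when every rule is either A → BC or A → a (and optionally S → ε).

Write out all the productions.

T1 → 1; S → 0; T0 → 0; P → 0; Q → 0; S → S X0; X0 → Q X1; X1 → T1 P; P → P X2; X2 → P T0; P → T0 X3; X3 → S T1; Q → P X4; X4 → Q T1; Q → Q X5; X5 → Q P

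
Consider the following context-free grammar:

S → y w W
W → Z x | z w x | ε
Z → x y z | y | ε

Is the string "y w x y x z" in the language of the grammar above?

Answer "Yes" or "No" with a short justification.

No - no valid derivation exists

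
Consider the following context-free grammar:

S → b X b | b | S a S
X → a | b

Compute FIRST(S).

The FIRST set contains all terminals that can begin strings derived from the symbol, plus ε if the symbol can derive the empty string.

We compute FIRST(S) using the standard algorithm.
FIRST(S) = {b}
FIRST(X) = {a, b}
Therefore, FIRST(S) = {b}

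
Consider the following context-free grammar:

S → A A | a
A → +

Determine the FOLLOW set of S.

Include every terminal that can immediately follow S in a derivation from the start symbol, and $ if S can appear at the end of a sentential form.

We compute FOLLOW(S) using the standard algorithm.
FOLLOW(S) starts with {$}.
FIRST(A) = {+}
FIRST(S) = {+, a}
FOLLOW(A) = {$, +}
FOLLOW(S) = {$}
Therefore, FOLLOW(S) = {$}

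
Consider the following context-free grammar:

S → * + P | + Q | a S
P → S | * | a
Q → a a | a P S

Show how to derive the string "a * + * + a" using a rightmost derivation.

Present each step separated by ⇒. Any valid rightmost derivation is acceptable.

S ⇒ a S ⇒ a * + P ⇒ a * + S ⇒ a * + * + P ⇒ a * + * + a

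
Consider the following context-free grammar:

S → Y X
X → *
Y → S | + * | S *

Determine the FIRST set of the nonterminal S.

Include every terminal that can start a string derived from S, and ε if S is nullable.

We compute FIRST(S) using the standard algorithm.
FIRST(S) = {+}
FIRST(X) = {*}
FIRST(Y) = {+}
Therefore, FIRST(S) = {+}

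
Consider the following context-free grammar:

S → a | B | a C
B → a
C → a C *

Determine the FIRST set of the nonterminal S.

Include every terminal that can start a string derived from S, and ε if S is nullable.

We compute FIRST(S) using the standard algorithm.
FIRST(B) = {a}
FIRST(C) = {a}
FIRST(S) = {a}
Therefore, FIRST(S) = {a}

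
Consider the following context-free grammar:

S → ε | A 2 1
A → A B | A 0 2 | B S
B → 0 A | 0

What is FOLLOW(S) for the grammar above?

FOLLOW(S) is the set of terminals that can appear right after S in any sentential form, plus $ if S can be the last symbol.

We compute FOLLOW(S) using the standard algorithm.
FOLLOW(S) starts with {$}.
FIRST(A) = {0}
FIRST(B) = {0}
FIRST(S) = {0, ε}
FOLLOW(A) = {0, 2}
FOLLOW(B) = {0, 2}
FOLLOW(S) = {$, 0, 2}
Therefore, FOLLOW(S) = {$, 0, 2}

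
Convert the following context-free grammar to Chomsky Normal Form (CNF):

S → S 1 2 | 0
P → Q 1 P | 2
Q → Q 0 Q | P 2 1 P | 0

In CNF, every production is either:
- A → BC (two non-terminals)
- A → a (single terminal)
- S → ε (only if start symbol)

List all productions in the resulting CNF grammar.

T1 → 1; T2 → 2; S → 0; P → 2; T0 → 0; Q → 0; S → S X0; X0 → T1 T2; P → Q X1; X1 → T1 P; Q → Q X2; X2 → T0 Q; Q → P X3; X3 → T2 X4; X4 → T1 P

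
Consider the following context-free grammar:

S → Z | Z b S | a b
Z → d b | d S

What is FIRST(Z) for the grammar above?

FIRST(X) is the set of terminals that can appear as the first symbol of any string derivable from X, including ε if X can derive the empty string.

We compute FIRST(Z) using the standard algorithm.
FIRST(S) = {a, d}
FIRST(Z) = {d}
Therefore, FIRST(Z) = {d}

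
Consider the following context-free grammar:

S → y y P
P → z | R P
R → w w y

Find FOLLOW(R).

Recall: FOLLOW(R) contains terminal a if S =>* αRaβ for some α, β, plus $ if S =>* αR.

We compute FOLLOW(R) using the standard algorithm.
FOLLOW(S) starts with {$}.
FIRST(P) = {w, z}
FIRST(R) = {w}
FIRST(S) = {y}
FOLLOW(P) = {$}
FOLLOW(R) = {w, z}
FOLLOW(S) = {$}
Therefore, FOLLOW(R) = {w, z}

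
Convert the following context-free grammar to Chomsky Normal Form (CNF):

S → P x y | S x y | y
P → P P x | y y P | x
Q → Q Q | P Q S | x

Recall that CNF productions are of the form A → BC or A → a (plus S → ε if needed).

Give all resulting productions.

TX → x; TY → y; S → y; P → x; Q → x; S → P X0; X0 → TX TY; S → S X1; X1 → TX TY; P → P X2; X2 → P TX; P → TY X3; X3 → TY P; Q → Q Q; Q → P X4; X4 → Q S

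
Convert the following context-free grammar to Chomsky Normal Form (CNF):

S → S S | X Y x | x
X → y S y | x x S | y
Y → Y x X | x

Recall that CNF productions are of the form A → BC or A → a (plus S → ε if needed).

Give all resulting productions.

TX → x; S → x; TY → y; X → y; Y → x; S → S S; S → X X0; X0 → Y TX; X → TY X1; X1 → S TY; X → TX X2; X2 → TX S; Y → Y X3; X3 → TX X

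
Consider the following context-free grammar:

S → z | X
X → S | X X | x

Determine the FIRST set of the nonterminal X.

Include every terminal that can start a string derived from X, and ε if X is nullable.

We compute FIRST(X) using the standard algorithm.
FIRST(S) = {x, z}
FIRST(X) = {x, z}
Therefore, FIRST(X) = {x, z}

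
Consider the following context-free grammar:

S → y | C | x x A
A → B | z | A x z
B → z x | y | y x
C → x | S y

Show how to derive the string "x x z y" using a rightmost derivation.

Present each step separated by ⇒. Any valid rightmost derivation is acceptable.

S ⇒ C ⇒ S y ⇒ x x A y ⇒ x x z y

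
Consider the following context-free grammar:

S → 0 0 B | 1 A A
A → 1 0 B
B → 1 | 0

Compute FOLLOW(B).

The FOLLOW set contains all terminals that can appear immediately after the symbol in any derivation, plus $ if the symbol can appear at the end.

We compute FOLLOW(B) using the standard algorithm.
FOLLOW(S) starts with {$}.
FIRST(A) = {1}
FIRST(B) = {0, 1}
FIRST(S) = {0, 1}
FOLLOW(A) = {$, 1}
FOLLOW(B) = {$, 1}
FOLLOW(S) = {$}
Therefore, FOLLOW(B) = {$, 1}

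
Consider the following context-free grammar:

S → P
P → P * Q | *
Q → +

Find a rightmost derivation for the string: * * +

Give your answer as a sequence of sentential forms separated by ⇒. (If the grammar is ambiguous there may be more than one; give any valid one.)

S ⇒ P ⇒ P * Q ⇒ P * + ⇒ * * +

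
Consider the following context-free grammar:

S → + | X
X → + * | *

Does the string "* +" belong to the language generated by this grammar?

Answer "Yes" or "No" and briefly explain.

No - no valid derivation exists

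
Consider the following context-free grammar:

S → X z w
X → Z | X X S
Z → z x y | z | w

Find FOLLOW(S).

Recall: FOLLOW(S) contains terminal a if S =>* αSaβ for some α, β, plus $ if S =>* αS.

We compute FOLLOW(S) using the standard algorithm.
FOLLOW(S) starts with {$}.
FIRST(S) = {w, z}
FIRST(X) = {w, z}
FIRST(Z) = {w, z}
FOLLOW(S) = {$, w, z}
FOLLOW(X) = {w, z}
FOLLOW(Z) = {w, z}
Therefore, FOLLOW(S) = {$, w, z}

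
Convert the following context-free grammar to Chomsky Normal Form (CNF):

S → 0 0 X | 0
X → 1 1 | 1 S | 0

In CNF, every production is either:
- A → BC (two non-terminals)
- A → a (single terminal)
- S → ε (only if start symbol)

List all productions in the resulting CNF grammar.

T0 → 0; S → 0; T1 → 1; X → 0; S → T0 X0; X0 → T0 X; X → T1 T1; X → T1 S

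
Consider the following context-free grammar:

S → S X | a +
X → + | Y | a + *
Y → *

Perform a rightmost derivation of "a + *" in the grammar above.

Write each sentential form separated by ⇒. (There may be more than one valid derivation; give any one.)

S ⇒ S X ⇒ S Y ⇒ S * ⇒ a + *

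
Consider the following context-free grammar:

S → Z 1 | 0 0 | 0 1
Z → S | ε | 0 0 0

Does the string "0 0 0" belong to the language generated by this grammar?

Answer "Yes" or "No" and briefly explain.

No - no valid derivation exists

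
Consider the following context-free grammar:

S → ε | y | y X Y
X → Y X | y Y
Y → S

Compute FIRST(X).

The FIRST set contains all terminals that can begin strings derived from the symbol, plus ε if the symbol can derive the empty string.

We compute FIRST(X) using the standard algorithm.
FIRST(S) = {y, ε}
FIRST(X) = {y}
FIRST(Y) = {y, ε}
Therefore, FIRST(X) = {y}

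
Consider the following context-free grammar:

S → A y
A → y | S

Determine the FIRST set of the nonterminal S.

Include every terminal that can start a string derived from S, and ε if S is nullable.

We compute FIRST(S) using the standard algorithm.
FIRST(A) = {y}
FIRST(S) = {y}
Therefore, FIRST(S) = {y}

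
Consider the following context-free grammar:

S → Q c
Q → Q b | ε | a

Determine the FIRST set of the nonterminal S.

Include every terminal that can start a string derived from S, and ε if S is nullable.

We compute FIRST(S) using the standard algorithm.
FIRST(Q) = {a, b, ε}
FIRST(S) = {a, b, c}
Therefore, FIRST(S) = {a, b, c}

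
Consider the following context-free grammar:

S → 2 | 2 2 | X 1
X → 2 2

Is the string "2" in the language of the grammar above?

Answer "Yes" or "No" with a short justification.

Yes - a valid derivation exists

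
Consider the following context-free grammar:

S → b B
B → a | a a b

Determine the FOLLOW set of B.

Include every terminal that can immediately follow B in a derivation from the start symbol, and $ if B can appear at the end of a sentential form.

We compute FOLLOW(B) using the standard algorithm.
FOLLOW(S) starts with {$}.
FIRST(B) = {a}
FIRST(S) = {b}
FOLLOW(B) = {$}
FOLLOW(S) = {$}
Therefore, FOLLOW(B) = {$}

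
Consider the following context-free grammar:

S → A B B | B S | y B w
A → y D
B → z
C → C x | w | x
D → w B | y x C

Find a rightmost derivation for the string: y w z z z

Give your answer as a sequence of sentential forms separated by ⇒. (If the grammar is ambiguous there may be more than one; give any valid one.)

S ⇒ A B B ⇒ A B z ⇒ A z z ⇒ y D z z ⇒ y w B z z ⇒ y w z z z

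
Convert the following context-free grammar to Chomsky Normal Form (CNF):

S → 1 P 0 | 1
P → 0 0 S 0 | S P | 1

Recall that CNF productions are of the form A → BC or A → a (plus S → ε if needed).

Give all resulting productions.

T1 → 1; T0 → 0; S → 1; P → 1; S → T1 X0; X0 → P T0; P → T0 X1; X1 → T0 X2; X2 → S T0; P → S P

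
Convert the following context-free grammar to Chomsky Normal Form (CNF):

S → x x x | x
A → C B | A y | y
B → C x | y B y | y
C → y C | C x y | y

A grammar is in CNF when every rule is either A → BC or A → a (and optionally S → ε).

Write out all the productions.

TX → x; S → x; TY → y; A → y; B → y; C → y; S → TX X0; X0 → TX TX; A → C B; A → A TY; B → C TX; B → TY X1; X1 → B TY; C → TY C; C → C X2; X2 → TX TY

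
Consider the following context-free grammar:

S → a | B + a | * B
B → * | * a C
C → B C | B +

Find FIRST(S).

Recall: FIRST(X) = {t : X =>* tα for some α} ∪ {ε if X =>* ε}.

We compute FIRST(S) using the standard algorithm.
FIRST(B) = {*}
FIRST(C) = {*}
FIRST(S) = {*, a}
Therefore, FIRST(S) = {*, a}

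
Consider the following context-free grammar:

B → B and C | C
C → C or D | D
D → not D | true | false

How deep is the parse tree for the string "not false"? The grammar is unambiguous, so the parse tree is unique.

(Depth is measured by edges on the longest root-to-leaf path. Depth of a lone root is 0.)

4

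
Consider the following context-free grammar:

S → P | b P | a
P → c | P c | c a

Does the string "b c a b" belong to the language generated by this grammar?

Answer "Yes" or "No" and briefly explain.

No - no valid derivation exists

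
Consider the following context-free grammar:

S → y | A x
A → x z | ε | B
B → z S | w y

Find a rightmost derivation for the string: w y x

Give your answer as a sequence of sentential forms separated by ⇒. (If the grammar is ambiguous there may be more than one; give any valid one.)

S ⇒ A x ⇒ B x ⇒ w y x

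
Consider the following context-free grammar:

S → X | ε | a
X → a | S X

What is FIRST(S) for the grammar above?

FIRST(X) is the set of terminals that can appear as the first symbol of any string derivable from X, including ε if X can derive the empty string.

We compute FIRST(S) using the standard algorithm.
FIRST(S) = {a, ε}
FIRST(X) = {a}
Therefore, FIRST(S) = {a, ε}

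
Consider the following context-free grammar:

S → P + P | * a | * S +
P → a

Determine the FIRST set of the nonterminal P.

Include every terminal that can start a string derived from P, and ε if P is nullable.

We compute FIRST(P) using the standard algorithm.
FIRST(P) = {a}
FIRST(S) = {*, a}
Therefore, FIRST(P) = {a}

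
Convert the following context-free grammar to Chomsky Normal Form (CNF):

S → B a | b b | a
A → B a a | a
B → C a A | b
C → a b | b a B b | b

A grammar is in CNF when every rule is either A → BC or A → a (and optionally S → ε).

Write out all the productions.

TA → a; TB → b; S → a; A → a; B → b; C → b; S → B TA; S → TB TB; A → B X0; X0 → TA TA; B → C X1; X1 → TA A; C → TA TB; C → TB X2; X2 → TA X3; X3 → B TB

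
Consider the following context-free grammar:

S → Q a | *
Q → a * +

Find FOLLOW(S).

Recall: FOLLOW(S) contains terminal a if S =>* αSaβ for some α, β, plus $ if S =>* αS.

We compute FOLLOW(S) using the standard algorithm.
FOLLOW(S) starts with {$}.
FIRST(Q) = {a}
FIRST(S) = {*, a}
FOLLOW(Q) = {a}
FOLLOW(S) = {$}
Therefore, FOLLOW(S) = {$}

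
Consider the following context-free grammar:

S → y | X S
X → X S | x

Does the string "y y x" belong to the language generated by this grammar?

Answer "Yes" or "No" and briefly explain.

No - no valid derivation exists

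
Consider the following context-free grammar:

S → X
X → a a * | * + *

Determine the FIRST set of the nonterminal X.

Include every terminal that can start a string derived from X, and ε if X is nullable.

We compute FIRST(X) using the standard algorithm.
FIRST(S) = {*, a}
FIRST(X) = {*, a}
Therefore, FIRST(X) = {*, a}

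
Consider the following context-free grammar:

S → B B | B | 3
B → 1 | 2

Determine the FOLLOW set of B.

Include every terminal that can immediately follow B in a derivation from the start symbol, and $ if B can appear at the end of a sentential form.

We compute FOLLOW(B) using the standard algorithm.
FOLLOW(S) starts with {$}.
FIRST(B) = {1, 2}
FIRST(S) = {1, 2, 3}
FOLLOW(B) = {$, 1, 2}
FOLLOW(S) = {$}
Therefore, FOLLOW(B) = {$, 1, 2}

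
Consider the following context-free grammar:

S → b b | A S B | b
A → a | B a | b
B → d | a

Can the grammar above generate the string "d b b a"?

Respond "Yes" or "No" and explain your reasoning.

No - no valid derivation exists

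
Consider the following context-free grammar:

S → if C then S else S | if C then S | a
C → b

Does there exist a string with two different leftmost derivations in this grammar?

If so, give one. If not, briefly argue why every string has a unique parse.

Yes - the string 'if b then a else if b then if b then a else a' has two distinct leftmost derivations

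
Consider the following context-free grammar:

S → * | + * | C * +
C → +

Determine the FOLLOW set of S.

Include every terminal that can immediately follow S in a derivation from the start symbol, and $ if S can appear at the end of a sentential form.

We compute FOLLOW(S) using the standard algorithm.
FOLLOW(S) starts with {$}.
FIRST(C) = {+}
FIRST(S) = {*, +}
FOLLOW(C) = {*}
FOLLOW(S) = {$}
Therefore, FOLLOW(S) = {$}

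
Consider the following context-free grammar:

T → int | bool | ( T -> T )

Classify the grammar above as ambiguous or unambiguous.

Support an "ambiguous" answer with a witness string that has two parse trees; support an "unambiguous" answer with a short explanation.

Unambiguous - every string in the language has a unique parse tree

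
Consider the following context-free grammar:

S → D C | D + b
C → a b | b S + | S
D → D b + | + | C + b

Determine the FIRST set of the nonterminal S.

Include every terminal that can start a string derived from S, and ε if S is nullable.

We compute FIRST(S) using the standard algorithm.
FIRST(C) = {+, a, b}
FIRST(D) = {+, a, b}
FIRST(S) = {+, a, b}
Therefore, FIRST(S) = {+, a, b}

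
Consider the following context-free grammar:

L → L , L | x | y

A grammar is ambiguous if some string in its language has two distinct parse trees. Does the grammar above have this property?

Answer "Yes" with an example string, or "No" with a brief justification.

Yes - the string 'x , x , y' has two distinct parse trees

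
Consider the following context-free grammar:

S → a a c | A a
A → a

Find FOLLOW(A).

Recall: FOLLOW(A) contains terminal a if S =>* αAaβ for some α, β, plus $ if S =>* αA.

We compute FOLLOW(A) using the standard algorithm.
FOLLOW(S) starts with {$}.
FIRST(A) = {a}
FIRST(S) = {a}
FOLLOW(A) = {a}
FOLLOW(S) = {$}
Therefore, FOLLOW(A) = {a}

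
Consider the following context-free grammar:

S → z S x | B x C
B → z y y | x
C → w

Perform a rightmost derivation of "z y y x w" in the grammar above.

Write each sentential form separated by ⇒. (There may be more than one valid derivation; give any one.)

S ⇒ B x C ⇒ B x w ⇒ z y y x w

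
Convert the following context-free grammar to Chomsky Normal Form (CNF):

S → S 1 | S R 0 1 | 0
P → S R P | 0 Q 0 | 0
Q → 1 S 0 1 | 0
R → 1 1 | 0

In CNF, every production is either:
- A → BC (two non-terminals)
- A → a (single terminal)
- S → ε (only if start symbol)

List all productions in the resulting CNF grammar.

T1 → 1; T0 → 0; S → 0; P → 0; Q → 0; R → 0; S → S T1; S → S X0; X0 → R X1; X1 → T0 T1; P → S X2; X2 → R P; P → T0 X3; X3 → Q T0; Q → T1 X4; X4 → S X5; X5 → T0 T1; R → T1 T1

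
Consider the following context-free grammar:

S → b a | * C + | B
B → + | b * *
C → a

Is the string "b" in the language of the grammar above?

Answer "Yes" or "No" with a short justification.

No - no valid derivation exists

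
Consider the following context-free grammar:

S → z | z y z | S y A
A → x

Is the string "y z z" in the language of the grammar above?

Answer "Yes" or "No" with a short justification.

No - no valid derivation exists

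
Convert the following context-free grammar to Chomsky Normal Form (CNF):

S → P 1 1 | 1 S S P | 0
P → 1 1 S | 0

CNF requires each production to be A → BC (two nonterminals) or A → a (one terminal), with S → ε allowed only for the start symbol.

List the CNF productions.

T1 → 1; S → 0; P → 0; S → P X0; X0 → T1 T1; S → T1 X1; X1 → S X2; X2 → S P; P → T1 X3; X3 → T1 S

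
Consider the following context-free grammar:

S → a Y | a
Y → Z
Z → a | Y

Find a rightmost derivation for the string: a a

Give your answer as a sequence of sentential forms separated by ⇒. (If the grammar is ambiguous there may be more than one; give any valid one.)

S ⇒ a Y ⇒ a Z ⇒ a a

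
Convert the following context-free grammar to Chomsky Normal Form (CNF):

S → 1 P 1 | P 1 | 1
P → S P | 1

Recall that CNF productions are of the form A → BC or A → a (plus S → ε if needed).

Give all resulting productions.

T1 → 1; S → 1; P → 1; S → T1 X0; X0 → P T1; S → P T1; P → S P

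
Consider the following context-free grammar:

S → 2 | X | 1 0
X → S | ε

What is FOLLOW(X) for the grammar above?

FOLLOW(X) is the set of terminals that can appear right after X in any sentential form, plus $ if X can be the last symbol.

We compute FOLLOW(X) using the standard algorithm.
FOLLOW(S) starts with {$}.
FIRST(S) = {1, 2, ε}
FIRST(X) = {1, 2, ε}
FOLLOW(S) = {$}
FOLLOW(X) = {$}
Therefore, FOLLOW(X) = {$}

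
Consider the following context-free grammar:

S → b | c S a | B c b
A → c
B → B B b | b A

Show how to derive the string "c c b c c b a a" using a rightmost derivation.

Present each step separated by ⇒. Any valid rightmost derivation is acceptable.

S ⇒ c S a ⇒ c c S a a ⇒ c c B c b a a ⇒ c c b A c b a a ⇒ c c b c c b a a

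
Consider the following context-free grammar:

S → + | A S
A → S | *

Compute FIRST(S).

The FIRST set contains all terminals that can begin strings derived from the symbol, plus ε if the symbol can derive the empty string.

We compute FIRST(S) using the standard algorithm.
FIRST(A) = {*, +}
FIRST(S) = {*, +}
Therefore, FIRST(S) = {*, +}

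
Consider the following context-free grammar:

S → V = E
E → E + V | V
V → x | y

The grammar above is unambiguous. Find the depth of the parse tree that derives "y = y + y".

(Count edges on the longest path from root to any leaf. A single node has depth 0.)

4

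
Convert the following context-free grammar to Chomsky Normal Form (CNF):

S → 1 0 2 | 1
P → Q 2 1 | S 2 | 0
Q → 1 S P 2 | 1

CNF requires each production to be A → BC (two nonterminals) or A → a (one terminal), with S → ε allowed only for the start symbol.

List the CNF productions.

T1 → 1; T0 → 0; T2 → 2; S → 1; P → 0; Q → 1; S → T1 X0; X0 → T0 T2; P → Q X1; X1 → T2 T1; P → S T2; Q → T1 X2; X2 → S X3; X3 → P T2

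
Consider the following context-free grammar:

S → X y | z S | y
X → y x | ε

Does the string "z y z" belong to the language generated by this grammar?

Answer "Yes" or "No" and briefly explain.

No - no valid derivation exists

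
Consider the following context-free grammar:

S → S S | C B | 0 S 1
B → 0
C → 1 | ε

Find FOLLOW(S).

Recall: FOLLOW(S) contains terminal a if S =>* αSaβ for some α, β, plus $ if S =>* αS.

We compute FOLLOW(S) using the standard algorithm.
FOLLOW(S) starts with {$}.
FIRST(B) = {0}
FIRST(C) = {1, ε}
FIRST(S) = {0, 1}
FOLLOW(B) = {$, 0, 1}
FOLLOW(C) = {0}
FOLLOW(S) = {$, 0, 1}
Therefore, FOLLOW(S) = {$, 0, 1}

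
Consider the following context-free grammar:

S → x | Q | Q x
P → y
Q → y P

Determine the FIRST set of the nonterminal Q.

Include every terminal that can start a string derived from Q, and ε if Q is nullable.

We compute FIRST(Q) using the standard algorithm.
FIRST(P) = {y}
FIRST(Q) = {y}
FIRST(S) = {x, y}
Therefore, FIRST(Q) = {y}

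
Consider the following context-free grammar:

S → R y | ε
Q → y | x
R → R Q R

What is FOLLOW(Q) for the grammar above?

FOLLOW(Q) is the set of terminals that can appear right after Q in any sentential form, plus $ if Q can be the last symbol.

We compute FOLLOW(Q) using the standard algorithm.
FOLLOW(S) starts with {$}.
FIRST(Q) = {x, y}
FIRST(R) = {}
FIRST(S) = {ε}
FOLLOW(Q) = {}
FOLLOW(R) = {x, y}
FOLLOW(S) = {$}
Therefore, FOLLOW(Q) = {}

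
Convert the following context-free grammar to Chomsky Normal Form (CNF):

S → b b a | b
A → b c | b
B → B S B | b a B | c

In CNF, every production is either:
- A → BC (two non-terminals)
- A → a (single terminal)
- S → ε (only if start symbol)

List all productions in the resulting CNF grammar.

TB → b; TA → a; S → b; TC → c; A → b; B → c; S → TB X0; X0 → TB TA; A → TB TC; B → B X1; X1 → S B; B → TB X2; X2 → TA B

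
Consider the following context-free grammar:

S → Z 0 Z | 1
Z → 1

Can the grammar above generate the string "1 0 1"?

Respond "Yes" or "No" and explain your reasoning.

Yes - a valid derivation exists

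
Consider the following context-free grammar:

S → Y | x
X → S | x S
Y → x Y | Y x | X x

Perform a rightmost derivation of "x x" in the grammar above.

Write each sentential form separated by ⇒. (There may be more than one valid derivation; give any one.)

S ⇒ Y ⇒ X x ⇒ S x ⇒ x x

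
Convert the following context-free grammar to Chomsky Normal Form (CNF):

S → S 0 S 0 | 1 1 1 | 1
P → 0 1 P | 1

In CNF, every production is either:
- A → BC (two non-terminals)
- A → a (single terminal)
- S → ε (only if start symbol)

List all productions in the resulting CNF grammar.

T0 → 0; T1 → 1; S → 1; P → 1; S → S X0; X0 → T0 X1; X1 → S T0; S → T1 X2; X2 → T1 T1; P → T0 X3; X3 → T1 P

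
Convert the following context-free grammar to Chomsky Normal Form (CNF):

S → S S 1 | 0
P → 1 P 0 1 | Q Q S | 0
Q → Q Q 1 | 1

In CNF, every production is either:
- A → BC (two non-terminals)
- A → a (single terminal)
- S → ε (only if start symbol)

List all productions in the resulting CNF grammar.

T1 → 1; S → 0; T0 → 0; P → 0; Q → 1; S → S X0; X0 → S T1; P → T1 X1; X1 → P X2; X2 → T0 T1; P → Q X3; X3 → Q S; Q → Q X4; X4 → Q T1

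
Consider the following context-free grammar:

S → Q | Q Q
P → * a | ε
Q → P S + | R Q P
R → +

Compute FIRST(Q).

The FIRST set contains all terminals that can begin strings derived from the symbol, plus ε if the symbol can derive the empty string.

We compute FIRST(Q) using the standard algorithm.
FIRST(P) = {*, ε}
FIRST(Q) = {*, +}
FIRST(R) = {+}
FIRST(S) = {*, +}
Therefore, FIRST(Q) = {*, +}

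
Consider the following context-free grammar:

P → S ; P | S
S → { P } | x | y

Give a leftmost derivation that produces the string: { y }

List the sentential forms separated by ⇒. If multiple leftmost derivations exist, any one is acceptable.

P ⇒ S ⇒ { P } ⇒ { S } ⇒ { y }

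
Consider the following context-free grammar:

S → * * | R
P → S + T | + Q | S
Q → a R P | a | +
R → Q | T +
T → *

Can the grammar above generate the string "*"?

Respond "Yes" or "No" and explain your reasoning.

No - no valid derivation exists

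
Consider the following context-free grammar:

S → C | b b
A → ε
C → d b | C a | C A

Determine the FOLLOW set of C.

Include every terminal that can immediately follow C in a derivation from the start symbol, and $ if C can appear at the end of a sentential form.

We compute FOLLOW(C) using the standard algorithm.
FOLLOW(S) starts with {$}.
FIRST(A) = {ε}
FIRST(C) = {d}
FIRST(S) = {b, d}
FOLLOW(A) = {$, a}
FOLLOW(C) = {$, a}
FOLLOW(S) = {$}
Therefore, FOLLOW(C) = {$, a}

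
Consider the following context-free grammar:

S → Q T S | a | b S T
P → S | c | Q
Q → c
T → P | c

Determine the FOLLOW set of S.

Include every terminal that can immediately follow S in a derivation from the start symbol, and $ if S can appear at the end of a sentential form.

We compute FOLLOW(S) using the standard algorithm.
FOLLOW(S) starts with {$}.
FIRST(P) = {a, b, c}
FIRST(Q) = {c}
FIRST(S) = {a, b, c}
FIRST(T) = {a, b, c}
FOLLOW(P) = {$, a, b, c}
FOLLOW(Q) = {$, a, b, c}
FOLLOW(S) = {$, a, b, c}
FOLLOW(T) = {$, a, b, c}
Therefore, FOLLOW(S) = {$, a, b, c}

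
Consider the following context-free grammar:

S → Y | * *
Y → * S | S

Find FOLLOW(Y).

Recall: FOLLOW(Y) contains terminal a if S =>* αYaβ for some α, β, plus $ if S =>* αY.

We compute FOLLOW(Y) using the standard algorithm.
FOLLOW(S) starts with {$}.
FIRST(S) = {*}
FIRST(Y) = {*}
FOLLOW(S) = {$}
FOLLOW(Y) = {$}
Therefore, FOLLOW(Y) = {$}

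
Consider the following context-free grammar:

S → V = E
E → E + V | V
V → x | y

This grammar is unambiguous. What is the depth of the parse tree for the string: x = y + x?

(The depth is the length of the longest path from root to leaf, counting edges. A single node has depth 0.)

4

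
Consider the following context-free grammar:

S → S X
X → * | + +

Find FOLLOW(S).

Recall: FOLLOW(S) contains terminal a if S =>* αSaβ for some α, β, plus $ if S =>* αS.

We compute FOLLOW(S) using the standard algorithm.
FOLLOW(S) starts with {$}.
FIRST(S) = {}
FIRST(X) = {*, +}
FOLLOW(S) = {$, *, +}
FOLLOW(X) = {$, *, +}
Therefore, FOLLOW(S) = {$, *, +}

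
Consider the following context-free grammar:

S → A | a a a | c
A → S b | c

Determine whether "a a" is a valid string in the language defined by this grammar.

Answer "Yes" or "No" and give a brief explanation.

No - no valid derivation exists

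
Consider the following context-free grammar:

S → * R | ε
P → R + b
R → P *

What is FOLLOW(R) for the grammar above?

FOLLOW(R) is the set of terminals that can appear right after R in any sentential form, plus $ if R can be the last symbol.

We compute FOLLOW(R) using the standard algorithm.
FOLLOW(S) starts with {$}.
FIRST(P) = {}
FIRST(R) = {}
FIRST(S) = {*, ε}
FOLLOW(P) = {*}
FOLLOW(R) = {$, +}
FOLLOW(S) = {$}
Therefore, FOLLOW(R) = {$, +}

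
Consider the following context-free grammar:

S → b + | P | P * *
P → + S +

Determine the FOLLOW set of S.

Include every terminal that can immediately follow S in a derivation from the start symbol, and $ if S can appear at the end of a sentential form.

We compute FOLLOW(S) using the standard algorithm.
FOLLOW(S) starts with {$}.
FIRST(P) = {+}
FIRST(S) = {+, b}
FOLLOW(P) = {$, *, +}
FOLLOW(S) = {$, +}
Therefore, FOLLOW(S) = {$, +}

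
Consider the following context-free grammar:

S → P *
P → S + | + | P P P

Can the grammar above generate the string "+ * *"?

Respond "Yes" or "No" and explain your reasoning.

No - no valid derivation exists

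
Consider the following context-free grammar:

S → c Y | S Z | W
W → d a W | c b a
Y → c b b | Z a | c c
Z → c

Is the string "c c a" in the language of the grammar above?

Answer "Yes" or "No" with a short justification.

Yes - a valid derivation exists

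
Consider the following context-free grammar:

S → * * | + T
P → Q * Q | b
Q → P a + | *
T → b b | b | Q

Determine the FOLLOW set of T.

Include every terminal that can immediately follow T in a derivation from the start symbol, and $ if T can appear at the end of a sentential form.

We compute FOLLOW(T) using the standard algorithm.
FOLLOW(S) starts with {$}.
FIRST(P) = {*, b}
FIRST(Q) = {*, b}
FIRST(S) = {*, +}
FIRST(T) = {*, b}
FOLLOW(P) = {a}
FOLLOW(Q) = {$, *, a}
FOLLOW(S) = {$}
FOLLOW(T) = {$}
Therefore, FOLLOW(T) = {$}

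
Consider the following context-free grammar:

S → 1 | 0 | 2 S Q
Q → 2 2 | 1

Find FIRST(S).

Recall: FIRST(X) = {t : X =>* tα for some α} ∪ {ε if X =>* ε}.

We compute FIRST(S) using the standard algorithm.
FIRST(Q) = {1, 2}
FIRST(S) = {0, 1, 2}
Therefore, FIRST(S) = {0, 1, 2}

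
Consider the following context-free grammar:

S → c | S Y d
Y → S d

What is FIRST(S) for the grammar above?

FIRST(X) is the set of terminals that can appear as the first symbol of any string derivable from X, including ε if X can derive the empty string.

We compute FIRST(S) using the standard algorithm.
FIRST(S) = {c}
FIRST(Y) = {c}
Therefore, FIRST(S) = {c}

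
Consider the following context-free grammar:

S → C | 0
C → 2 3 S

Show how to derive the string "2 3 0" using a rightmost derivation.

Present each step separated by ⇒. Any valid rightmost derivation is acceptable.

S ⇒ C ⇒ 2 3 S ⇒ 2 3 0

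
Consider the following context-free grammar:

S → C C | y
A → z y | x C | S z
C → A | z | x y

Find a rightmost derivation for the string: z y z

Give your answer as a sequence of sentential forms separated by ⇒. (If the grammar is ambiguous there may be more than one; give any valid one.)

S ⇒ C C ⇒ C z ⇒ A z ⇒ z y z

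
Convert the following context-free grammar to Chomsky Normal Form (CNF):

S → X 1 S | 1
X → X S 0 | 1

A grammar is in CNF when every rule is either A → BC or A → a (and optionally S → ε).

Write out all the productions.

T1 → 1; S → 1; T0 → 0; X → 1; S → X X0; X0 → T1 S; X → X X1; X1 → S T0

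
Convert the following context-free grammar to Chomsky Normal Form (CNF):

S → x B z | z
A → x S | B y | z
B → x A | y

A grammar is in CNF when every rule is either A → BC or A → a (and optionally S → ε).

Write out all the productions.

TX → x; TZ → z; S → z; TY → y; A → z; B → y; S → TX X0; X0 → B TZ; A → TX S; A → B TY; B → TX A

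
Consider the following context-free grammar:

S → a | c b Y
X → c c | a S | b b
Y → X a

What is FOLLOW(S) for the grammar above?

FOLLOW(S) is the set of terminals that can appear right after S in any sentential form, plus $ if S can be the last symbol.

We compute FOLLOW(S) using the standard algorithm.
FOLLOW(S) starts with {$}.
FIRST(S) = {a, c}
FIRST(X) = {a, b, c}
FIRST(Y) = {a, b, c}
FOLLOW(S) = {$, a}
FOLLOW(X) = {a}
FOLLOW(Y) = {$, a}
Therefore, FOLLOW(S) = {$, a}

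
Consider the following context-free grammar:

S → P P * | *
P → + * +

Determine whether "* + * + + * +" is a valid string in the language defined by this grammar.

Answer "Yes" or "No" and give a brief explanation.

No - no valid derivation exists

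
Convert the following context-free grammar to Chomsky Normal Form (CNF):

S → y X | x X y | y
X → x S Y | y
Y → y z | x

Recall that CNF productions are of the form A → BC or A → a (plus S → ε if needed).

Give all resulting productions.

TY → y; TX → x; S → y; X → y; TZ → z; Y → x; S → TY X; S → TX X0; X0 → X TY; X → TX X1; X1 → S Y; Y → TY TZ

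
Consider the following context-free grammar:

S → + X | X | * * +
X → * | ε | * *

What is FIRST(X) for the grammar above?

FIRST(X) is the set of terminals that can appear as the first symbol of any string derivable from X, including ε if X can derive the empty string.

We compute FIRST(X) using the standard algorithm.
FIRST(S) = {*, +, ε}
FIRST(X) = {*, ε}
Therefore, FIRST(X) = {*, ε}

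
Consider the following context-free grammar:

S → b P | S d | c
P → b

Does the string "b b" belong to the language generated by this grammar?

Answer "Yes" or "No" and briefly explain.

Yes - a valid derivation exists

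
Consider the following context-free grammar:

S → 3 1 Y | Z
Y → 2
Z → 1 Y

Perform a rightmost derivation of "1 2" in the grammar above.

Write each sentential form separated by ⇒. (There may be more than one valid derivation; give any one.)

S ⇒ Z ⇒ 1 Y ⇒ 1 2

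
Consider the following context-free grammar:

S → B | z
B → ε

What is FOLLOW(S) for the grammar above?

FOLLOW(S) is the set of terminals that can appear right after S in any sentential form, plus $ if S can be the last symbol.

We compute FOLLOW(S) using the standard algorithm.
FOLLOW(S) starts with {$}.
FIRST(B) = {ε}
FIRST(S) = {z, ε}
FOLLOW(B) = {$}
FOLLOW(S) = {$}
Therefore, FOLLOW(S) = {$}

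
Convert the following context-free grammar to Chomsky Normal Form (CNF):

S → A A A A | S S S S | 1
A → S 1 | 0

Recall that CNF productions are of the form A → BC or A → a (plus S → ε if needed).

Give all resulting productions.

S → 1; T1 → 1; A → 0; S → A X0; X0 → A X1; X1 → A A; S → S X2; X2 → S X3; X3 → S S; A → S T1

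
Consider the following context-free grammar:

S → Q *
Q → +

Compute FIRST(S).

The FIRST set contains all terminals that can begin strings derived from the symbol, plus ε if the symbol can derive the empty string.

We compute FIRST(S) using the standard algorithm.
FIRST(Q) = {+}
FIRST(S) = {+}
Therefore, FIRST(S) = {+}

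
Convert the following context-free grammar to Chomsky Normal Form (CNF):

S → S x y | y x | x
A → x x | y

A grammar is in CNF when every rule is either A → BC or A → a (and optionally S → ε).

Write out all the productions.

TX → x; TY → y; S → x; A → y; S → S X0; X0 → TX TY; S → TY TX; A → TX TX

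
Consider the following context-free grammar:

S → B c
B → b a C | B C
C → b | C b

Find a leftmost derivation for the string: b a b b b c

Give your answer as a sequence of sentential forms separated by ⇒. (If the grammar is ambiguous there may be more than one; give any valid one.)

S ⇒ B c ⇒ b a C c ⇒ b a C b c ⇒ b a C b b c ⇒ b a b b b c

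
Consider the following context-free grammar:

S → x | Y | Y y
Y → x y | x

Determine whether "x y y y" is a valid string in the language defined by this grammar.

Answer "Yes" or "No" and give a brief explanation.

No - no valid derivation exists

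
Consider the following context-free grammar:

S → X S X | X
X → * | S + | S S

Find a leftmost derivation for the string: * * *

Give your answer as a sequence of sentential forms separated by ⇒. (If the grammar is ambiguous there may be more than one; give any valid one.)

S ⇒ X S X ⇒ * S X ⇒ * X X ⇒ * * X ⇒ * * *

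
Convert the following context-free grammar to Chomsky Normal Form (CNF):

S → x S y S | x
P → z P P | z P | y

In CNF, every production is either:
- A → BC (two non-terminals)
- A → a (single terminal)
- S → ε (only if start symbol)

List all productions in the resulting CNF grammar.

TX → x; TY → y; S → x; TZ → z; P → y; S → TX X0; X0 → S X1; X1 → TY S; P → TZ X2; X2 → P P; P → TZ P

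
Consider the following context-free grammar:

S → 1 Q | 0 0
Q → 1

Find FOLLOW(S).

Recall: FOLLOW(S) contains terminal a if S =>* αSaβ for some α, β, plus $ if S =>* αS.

We compute FOLLOW(S) using the standard algorithm.
FOLLOW(S) starts with {$}.
FIRST(Q) = {1}
FIRST(S) = {0, 1}
FOLLOW(Q) = {$}
FOLLOW(S) = {$}
Therefore, FOLLOW(S) = {$}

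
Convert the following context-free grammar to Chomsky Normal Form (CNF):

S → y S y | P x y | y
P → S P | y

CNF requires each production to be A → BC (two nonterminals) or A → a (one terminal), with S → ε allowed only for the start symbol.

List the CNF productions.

TY → y; TX → x; S → y; P → y; S → TY X0; X0 → S TY; S → P X1; X1 → TX TY; P → S P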